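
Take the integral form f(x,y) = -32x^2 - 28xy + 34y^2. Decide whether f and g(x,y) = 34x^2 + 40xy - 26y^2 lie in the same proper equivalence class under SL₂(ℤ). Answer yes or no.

D₁ = 5136, D₂ = 5136
river cycle of f (length 8): (34, 28, -32), (-32, 36, 30), (30, 24, -38), (-38, 52, 16), (16, 44, -50), (-50, 56, 10), (10, 64, -26), (-26, 40, 34)
river cycle of g (length 8): (-26, 64, 10), (10, 56, -50), (-50, 44, 16), (16, 52, -38), (-38, 24, 30), (30, 36, -32), (-32, 28, 34), (34, 40, -26)
cycles differ ⇒ inequivalent

no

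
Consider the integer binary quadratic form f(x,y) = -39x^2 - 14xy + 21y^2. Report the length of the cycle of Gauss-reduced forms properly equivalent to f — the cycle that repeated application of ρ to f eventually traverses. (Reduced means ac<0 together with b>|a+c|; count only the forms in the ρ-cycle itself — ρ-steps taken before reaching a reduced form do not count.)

D = 3472, ⌊√D⌋ = 58
descent: ρ → (21,56,-4)  [lands on river]
river: ρ → (-4,56,21)
river: ρ → (21,28,-32)
river: ρ → (-32,36,17)
river: ρ → (17,32,-36)
river: ρ → (-36,40,13)
river: ρ → (13,38,-39)
river: ρ → (-39,40,12)
river: ρ → (12,56,-7)
river: ρ → (-7,56,12)
river: ρ → (12,40,-39)
river: ρ → (-39,38,13)
river: ρ → (13,40,-36)
river: ρ → (-36,32,17)
river: ρ → (17,36,-32)
river: ρ → (-32,28,21)
ρ-cycle length = 16 (tail of 1 descent step not counted)

16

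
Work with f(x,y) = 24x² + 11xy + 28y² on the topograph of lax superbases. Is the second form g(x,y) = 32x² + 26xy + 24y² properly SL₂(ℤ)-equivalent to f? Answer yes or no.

D₁ = -2567, D₂ = -2396
discriminants differ ⇒ not SL₂(ℤ)-equivalent

no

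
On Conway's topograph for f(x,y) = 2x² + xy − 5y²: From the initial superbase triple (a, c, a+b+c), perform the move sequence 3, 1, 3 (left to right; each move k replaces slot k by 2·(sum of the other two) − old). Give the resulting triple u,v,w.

start (2,-5,-2) = (f(1,0),f(0,1),f(1,1))
replace slot 3: 2·(2+(-5)) − (-2) = -4 → (2,-5,-4)
replace slot 1: 2·((-5)+(-4)) − 2 = -20 → (-20,-5,-4)
replace slot 3: 2·((-20)+(-5)) − (-4) = -46 → (-20,-5,-46)

-20,-5,-46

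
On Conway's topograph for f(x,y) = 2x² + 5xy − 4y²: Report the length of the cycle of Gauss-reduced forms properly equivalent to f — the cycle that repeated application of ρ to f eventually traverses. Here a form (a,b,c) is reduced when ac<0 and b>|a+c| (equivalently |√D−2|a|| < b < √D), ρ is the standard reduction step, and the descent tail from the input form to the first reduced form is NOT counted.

D = 57, ⌊√D⌋ = 7
river: ρ → (-4,3,3)
river: ρ → (3,3,-4)
river: ρ → (-4,5,2)
river: ρ → (2,7,-1)
river: ρ → (-1,7,2)
river: ρ → (2,5,-4)
ρ-cycle length = 6 (tail of 0 descent steps not counted)

6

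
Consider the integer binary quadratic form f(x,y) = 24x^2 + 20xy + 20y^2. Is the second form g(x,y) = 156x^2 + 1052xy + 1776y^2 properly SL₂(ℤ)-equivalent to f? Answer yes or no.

D₁ = -1520, D₂ = -1520
f: flip: (24,20,20)→(20,-20,24)
f: translate: b→20 (≡-20 mod 40), so (20,-20,24)→(20,20,24)
f: reduced (well bottom): (20,20,24) with a≤c, −a<b≤a
g: translate: b→116 (≡1052 mod 312), so (156,1052,1776)→(156,116,24)
g: flip: (156,116,24)→(24,-116,156)
g: translate: b→-20 (≡-116 mod 48), so (24,-116,156)→(24,-20,20)
g: flip: (24,-20,20)→(20,20,24)
g: reduced (well bottom): (20,20,24) with a≤c, −a<b≤a
reduced forms (20, 20, 24) vs (20, 20, 24) ⇒ equivalent

yes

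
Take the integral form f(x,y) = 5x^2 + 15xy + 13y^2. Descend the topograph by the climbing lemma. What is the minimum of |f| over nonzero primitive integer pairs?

translate: b→5 (≡15 mod 10), so (5,15,13)→(5,5,3)
flip: (5,5,3)→(3,-5,5)
translate: b→1 (≡-5 mod 6), so (3,-5,5)→(3,1,3)
reduced (well bottom): (3,1,3) with a≤c, −a<b≤a
well minimum = a = 3

3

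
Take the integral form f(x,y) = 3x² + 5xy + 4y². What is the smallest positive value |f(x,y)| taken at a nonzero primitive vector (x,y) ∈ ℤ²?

translate: b→-1 (≡5 mod 6), so (3,5,4)→(3,-1,2)
flip: (3,-1,2)→(2,1,3)
reduced (well bottom): (2,1,3) with a≤c, −a<b≤a
well minimum = a = 2

2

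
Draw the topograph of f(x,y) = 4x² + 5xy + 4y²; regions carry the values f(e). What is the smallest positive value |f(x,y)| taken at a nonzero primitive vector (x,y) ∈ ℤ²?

translate: b→-3 (≡5 mod 8), so (4,5,4)→(4,-3,3)
flip: (4,-3,3)→(3,3,4)
reduced (well bottom): (3,3,4) with a≤c, −a<b≤a
well minimum = a = 3

3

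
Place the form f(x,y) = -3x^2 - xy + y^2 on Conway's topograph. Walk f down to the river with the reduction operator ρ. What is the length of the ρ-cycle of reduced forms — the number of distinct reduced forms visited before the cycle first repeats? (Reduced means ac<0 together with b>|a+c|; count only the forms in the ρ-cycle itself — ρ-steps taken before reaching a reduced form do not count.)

D = 13, ⌊√D⌋ = 3
descent: ρ → (1,3,-1)  [lands on river]
river: ρ → (-1,3,1)
ρ-cycle length = 2 (tail of 1 descent step not counted)

2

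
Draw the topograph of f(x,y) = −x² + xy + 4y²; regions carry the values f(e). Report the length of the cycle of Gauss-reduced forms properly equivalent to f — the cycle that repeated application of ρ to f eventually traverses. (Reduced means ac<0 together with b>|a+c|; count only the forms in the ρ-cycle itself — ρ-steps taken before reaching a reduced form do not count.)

D = 17, ⌊√D⌋ = 4
descent: ρ → (4,-1,-1)
descent: ρ → (-1,3,2)  [lands on river]
river: ρ → (2,1,-2)
river: ρ → (-2,3,1)
river: ρ → (1,3,-2)
river: ρ → (-2,1,2)
river: ρ → (2,3,-1)
ρ-cycle length = 6 (tail of 2 descent steps not counted)

6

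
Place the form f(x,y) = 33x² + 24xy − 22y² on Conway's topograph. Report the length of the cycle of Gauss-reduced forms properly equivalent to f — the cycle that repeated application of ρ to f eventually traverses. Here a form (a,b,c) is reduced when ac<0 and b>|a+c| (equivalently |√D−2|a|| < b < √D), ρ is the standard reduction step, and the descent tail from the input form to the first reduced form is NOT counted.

D = 3480, ⌊√D⌋ = 58
river: ρ → (-22,20,35)
river: ρ → (35,50,-7)
river: ρ → (-7,48,42)
river: ρ → (42,36,-13)
river: ρ → (-13,42,33)
river: ρ → (33,24,-22)
ρ-cycle length = 6 (tail of 0 descent steps not counted)

6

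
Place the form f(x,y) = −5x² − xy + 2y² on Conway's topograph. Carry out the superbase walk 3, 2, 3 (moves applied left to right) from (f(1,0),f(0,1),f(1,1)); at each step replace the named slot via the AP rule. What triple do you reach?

start (-5,2,-4) = (f(1,0),f(0,1),f(1,1))
replace slot 3: 2·((-5)+2) − (-4) = -2 → (-5,2,-2)
replace slot 2: 2·((-5)+(-2)) − 2 = -16 → (-5,-16,-2)
replace slot 3: 2·((-5)+(-16)) − (-2) = -40 → (-5,-16,-40)

-5,-16,-40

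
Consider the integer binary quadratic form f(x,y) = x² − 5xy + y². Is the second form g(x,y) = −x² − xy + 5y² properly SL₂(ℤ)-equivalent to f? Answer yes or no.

D₁ = 21, D₂ = 21
river cycle of f (length 2): (1, 3, -3), (-3, 3, 1)
river cycle of g (length 2): (-1, 3, 3), (3, 3, -1)
cycles differ ⇒ inequivalent

no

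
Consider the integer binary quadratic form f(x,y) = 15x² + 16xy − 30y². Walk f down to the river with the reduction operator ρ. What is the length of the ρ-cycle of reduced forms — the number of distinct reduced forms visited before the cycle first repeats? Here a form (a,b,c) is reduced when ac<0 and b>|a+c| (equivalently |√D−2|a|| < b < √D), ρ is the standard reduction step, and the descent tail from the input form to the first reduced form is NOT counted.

D = 2056, ⌊√D⌋ = 45
river: ρ → (-30,44,1)
river: ρ → (1,44,-30)
river: ρ → (-30,16,15)
river: ρ → (15,44,-2)
river: ρ → (-2,44,15)
river: ρ → (15,16,-30)
ρ-cycle length = 6 (tail of 0 descent steps not counted)

6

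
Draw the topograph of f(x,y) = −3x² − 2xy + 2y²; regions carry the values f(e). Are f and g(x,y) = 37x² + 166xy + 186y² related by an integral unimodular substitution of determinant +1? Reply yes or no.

D₁ = 28, D₂ = 28
river cycle of f (length 4): (2, 2, -3), (-3, 4, 1), (1, 4, -3), (-3, 2, 2)
river cycle of g (length 4): (2, 2, -3), (-3, 4, 1), (1, 4, -3), (-3, 2, 2)
cycles coincide ⇒ equivalent

yes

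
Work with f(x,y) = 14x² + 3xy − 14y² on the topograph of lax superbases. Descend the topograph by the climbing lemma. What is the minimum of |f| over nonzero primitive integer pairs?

river: ρ → (-14,25,3)
river: ρ → (3,23,-22)
river: ρ → (-22,21,4)
river: ρ → (4,27,-4)
river: ρ → (-4,21,22)
river: ρ → (22,23,-3)
river: ρ → (-3,25,14)
river: ρ → (14,3,-14)
closes: descent 0, river 8
min |a| on river = 3

3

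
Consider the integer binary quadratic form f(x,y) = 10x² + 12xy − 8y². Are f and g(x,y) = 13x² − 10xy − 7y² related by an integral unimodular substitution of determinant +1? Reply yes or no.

D₁ = 464, D₂ = 464
river cycle of f (length 10): (-8, 20, 2), (2, 20, -8), (-8, 12, 10), (10, 8, -10), (-10, 12, 8), (8, 20, -2), (-2, 20, 8), (8, 12, -10), (-10, 8, 10), (10, 12, -8)
river cycle of g (length 10): (-7, 10, 13), (13, 16, -4), (-4, 16, 13), (13, 10, -7), (-7, 18, 5), (5, 12, -16), (-16, 20, 1), (1, 20, -16), (-16, 12, 5), (5, 18, -7)
cycles differ ⇒ inequivalent

no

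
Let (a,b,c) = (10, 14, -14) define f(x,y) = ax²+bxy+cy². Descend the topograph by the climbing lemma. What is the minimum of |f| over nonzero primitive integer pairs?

river: ρ → (-14,14,10)
river: ρ → (10,26,-2)
river: ρ → (-2,26,10)
river: ρ → (10,14,-14)
closes: descent 0, river 4
min |a| on river = 2

2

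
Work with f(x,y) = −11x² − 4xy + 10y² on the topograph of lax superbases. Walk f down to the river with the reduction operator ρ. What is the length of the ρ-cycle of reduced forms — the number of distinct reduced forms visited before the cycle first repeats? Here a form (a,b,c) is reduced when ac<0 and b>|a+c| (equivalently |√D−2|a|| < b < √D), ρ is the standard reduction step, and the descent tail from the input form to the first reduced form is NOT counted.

D = 456, ⌊√D⌋ = 21
descent: ρ → (10,4,-11)  [lands on river]
river: ρ → (-11,18,3)
river: ρ → (3,18,-11)
river: ρ → (-11,4,10)
river: ρ → (10,16,-5)
river: ρ → (-5,14,13)
river: ρ → (13,12,-6)
river: ρ → (-6,12,13)
river: ρ → (13,14,-5)
river: ρ → (-5,16,10)
ρ-cycle length = 10 (tail of 1 descent step not counted)

10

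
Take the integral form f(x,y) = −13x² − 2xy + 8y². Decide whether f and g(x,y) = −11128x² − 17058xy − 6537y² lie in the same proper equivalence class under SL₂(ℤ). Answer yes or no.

D₁ = 420, D₂ = 420
river cycle of f (length 4): (8, 18, -3), (-3, 18, 8), (8, 14, -7), (-7, 14, 8)
river cycle of g (length 4): (-7, 14, 8), (8, 18, -3), (-3, 18, 8), (8, 14, -7)
cycles coincide ⇒ equivalent

yes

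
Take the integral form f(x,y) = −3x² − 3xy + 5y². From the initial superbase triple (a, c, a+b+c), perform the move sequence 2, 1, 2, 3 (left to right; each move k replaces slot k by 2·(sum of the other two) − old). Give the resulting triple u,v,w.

start (-3,5,-1) = (f(1,0),f(0,1),f(1,1))
replace slot 2: 2·((-3)+(-1)) − 5 = -13 → (-3,-13,-1)
replace slot 1: 2·((-13)+(-1)) − (-3) = -25 → (-25,-13,-1)
replace slot 2: 2·((-25)+(-1)) − (-13) = -39 → (-25,-39,-1)
replace slot 3: 2·((-25)+(-39)) − (-1) = -127 → (-25,-39,-127)

-25,-39,-127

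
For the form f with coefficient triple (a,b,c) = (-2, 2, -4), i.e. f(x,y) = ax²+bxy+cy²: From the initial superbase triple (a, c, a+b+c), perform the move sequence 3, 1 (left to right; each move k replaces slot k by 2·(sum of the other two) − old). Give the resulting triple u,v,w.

start (-2,-4,-4) = (f(1,0),f(0,1),f(1,1))
replace slot 3: 2·((-2)+(-4)) − (-4) = -8 → (-2,-4,-8)
replace slot 1: 2·((-4)+(-8)) − (-2) = -22 → (-22,-4,-8)

-22,-4,-8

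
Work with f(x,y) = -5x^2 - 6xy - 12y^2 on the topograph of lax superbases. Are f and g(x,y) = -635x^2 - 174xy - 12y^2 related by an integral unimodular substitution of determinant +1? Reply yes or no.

D₁ = -204, D₂ = -204
f is negative-definite; reduce −f:
−f: translate: b→-4 (≡6 mod 10), so (5,6,12)→(5,-4,11)
−f: reduced (well bottom): (5,-4,11) with a≤c, −a<b≤a
flip sign back: reduced form of f is (-5,4,-11)
g is negative-definite; reduce −g:
−g: flip: (635,174,12)→(12,-174,635)
−g: translate: b→-6 (≡-174 mod 24), so (12,-174,635)→(12,-6,5)
−g: flip: (12,-6,5)→(5,6,12)
−g: translate: b→-4 (≡6 mod 10), so (5,6,12)→(5,-4,11)
−g: reduced (well bottom): (5,-4,11) with a≤c, −a<b≤a
flip sign back: reduced form of g is (-5,4,-11)
reduced forms (-5, 4, -11) vs (-5, 4, -11) ⇒ equivalent

yes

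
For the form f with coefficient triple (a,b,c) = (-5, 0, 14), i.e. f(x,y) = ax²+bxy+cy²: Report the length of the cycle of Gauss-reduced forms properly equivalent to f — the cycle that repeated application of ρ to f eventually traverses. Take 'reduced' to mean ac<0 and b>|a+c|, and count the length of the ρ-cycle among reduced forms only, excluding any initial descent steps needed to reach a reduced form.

D = 280, ⌊√D⌋ = 16
descent: ρ → (14,0,-5)
descent: ρ → (-5,10,9)  [lands on river]
river: ρ → (9,8,-6)
river: ρ → (-6,16,1)
river: ρ → (1,16,-6)
river: ρ → (-6,8,9)
river: ρ → (9,10,-5)
ρ-cycle length = 6 (tail of 2 descent steps not counted)

6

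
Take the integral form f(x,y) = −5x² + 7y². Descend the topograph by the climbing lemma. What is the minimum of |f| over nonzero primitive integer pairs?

descent: ρ → (7,0,-5)
descent: ρ → (-5,10,2)  [lands on river]
river: ρ → (2,10,-5)
closes: descent 2, river 2
min |a| on river = 2

2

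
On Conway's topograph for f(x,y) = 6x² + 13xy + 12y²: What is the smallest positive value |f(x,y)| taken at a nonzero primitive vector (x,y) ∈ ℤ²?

translate: b→1 (≡13 mod 12), so (6,13,12)→(6,1,5)
flip: (6,1,5)→(5,-1,6)
reduced (well bottom): (5,-1,6) with a≤c, −a<b≤a
well minimum = a = 5

5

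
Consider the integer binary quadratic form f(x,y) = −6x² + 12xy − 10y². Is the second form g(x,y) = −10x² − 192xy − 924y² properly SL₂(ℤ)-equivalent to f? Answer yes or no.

D₁ = -96, D₂ = -96
f is negative-definite; reduce −f:
−f: translate: b→0 (≡-12 mod 12), so (6,-12,10)→(6,0,4)
−f: flip: (6,0,4)→(4,0,6)
−f: reduced (well bottom): (4,0,6) with a≤c, −a<b≤a
flip sign back: reduced form of f is (-4,0,-6)
g is negative-definite; reduce −g:
−g: translate: b→-8 (≡192 mod 20), so (10,192,924)→(10,-8,4)
−g: flip: (10,-8,4)→(4,8,10)
−g: translate: b→0 (≡8 mod 8), so (4,8,10)→(4,0,6)
−g: reduced (well bottom): (4,0,6) with a≤c, −a<b≤a
flip sign back: reduced form of g is (-4,0,-6)
reduced forms (-4, 0, -6) vs (-4, 0, -6) ⇒ equivalent

yes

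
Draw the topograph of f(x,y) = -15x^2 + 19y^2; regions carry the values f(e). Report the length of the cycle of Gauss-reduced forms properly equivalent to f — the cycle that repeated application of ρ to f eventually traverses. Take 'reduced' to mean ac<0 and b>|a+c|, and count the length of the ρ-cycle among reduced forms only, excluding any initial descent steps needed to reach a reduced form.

D = 1140, ⌊√D⌋ = 33
descent: ρ → (19,0,-15)
descent: ρ → (-15,30,4)  [lands on river]
river: ρ → (4,26,-29)
river: ρ → (-29,32,1)
river: ρ → (1,32,-29)
river: ρ → (-29,26,4)
river: ρ → (4,30,-15)
ρ-cycle length = 6 (tail of 2 descent steps not counted)

6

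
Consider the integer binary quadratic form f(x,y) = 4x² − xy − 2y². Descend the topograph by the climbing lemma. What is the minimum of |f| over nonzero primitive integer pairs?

descent: ρ → (-2,5,1)  [lands on river]
river: ρ → (1,5,-2)
river: ρ → (-2,3,3)
river: ρ → (3,3,-2)
closes: descent 1, river 4
min |a| on river = 1

1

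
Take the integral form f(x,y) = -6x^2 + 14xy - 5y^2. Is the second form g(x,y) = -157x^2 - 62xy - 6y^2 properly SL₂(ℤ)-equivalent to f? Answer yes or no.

D₁ = 76, D₂ = 76
river cycle of f (length 6): (-5, 6, 2), (2, 6, -5), (-5, 4, 3), (3, 8, -1), (-1, 8, 3), (3, 4, -5)
river cycle of g (length 6): (3, 4, -5), (-5, 6, 2), (2, 6, -5), (-5, 4, 3), (3, 8, -1), (-1, 8, 3)
cycles coincide ⇒ equivalent

yes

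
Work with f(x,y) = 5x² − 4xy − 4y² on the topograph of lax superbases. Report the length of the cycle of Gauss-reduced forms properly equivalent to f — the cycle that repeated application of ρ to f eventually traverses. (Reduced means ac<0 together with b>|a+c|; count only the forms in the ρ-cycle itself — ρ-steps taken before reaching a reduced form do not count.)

D = 96, ⌊√D⌋ = 9
descent: ρ → (-4,4,5)  [lands on river]
river: ρ → (5,6,-3)
river: ρ → (-3,6,5)
river: ρ → (5,4,-4)
ρ-cycle length = 4 (tail of 1 descent step not counted)

4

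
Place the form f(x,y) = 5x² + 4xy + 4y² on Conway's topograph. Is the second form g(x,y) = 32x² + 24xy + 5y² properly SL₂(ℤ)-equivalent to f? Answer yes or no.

D₁ = -64, D₂ = -64
f: flip: (5,4,4)→(4,-4,5)
f: translate: b→4 (≡-4 mod 8), so (4,-4,5)→(4,4,5)
f: reduced (well bottom): (4,4,5) with a≤c, −a<b≤a
g: flip: (32,24,5)→(5,-24,32)
g: translate: b→-4 (≡-24 mod 10), so (5,-24,32)→(5,-4,4)
g: flip: (5,-4,4)→(4,4,5)
g: reduced (well bottom): (4,4,5) with a≤c, −a<b≤a
reduced forms (4, 4, 5) vs (4, 4, 5) ⇒ equivalent

yes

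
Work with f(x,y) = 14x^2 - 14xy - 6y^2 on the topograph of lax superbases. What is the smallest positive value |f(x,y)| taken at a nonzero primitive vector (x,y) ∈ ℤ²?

descent: ρ → (-6,14,14)  [lands on river]
river: ρ → (14,14,-6)
river: ρ → (-6,22,2)
river: ρ → (2,22,-6)
closes: descent 1, river 4
min |a| on river = 2

2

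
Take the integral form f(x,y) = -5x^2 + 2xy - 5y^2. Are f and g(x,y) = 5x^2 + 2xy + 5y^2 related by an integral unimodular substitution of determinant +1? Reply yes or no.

D₁ = -96, D₂ = -96
f is negative-definite; reduce −f:
−f: flip: (5,-2,5)→(5,2,5)
−f: reduced (well bottom): (5,2,5) with a≤c, −a<b≤a
flip sign back: reduced form of f is (-5,-2,-5)
g: reduced (well bottom): (5,2,5) with a≤c, −a<b≤a
reduced forms (-5, -2, -5) vs (5, 2, 5) ⇒ inequivalent

no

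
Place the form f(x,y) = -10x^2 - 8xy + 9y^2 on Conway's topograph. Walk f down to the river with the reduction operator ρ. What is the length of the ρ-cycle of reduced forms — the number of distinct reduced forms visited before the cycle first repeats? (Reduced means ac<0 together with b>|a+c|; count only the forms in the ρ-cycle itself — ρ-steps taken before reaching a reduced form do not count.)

D = 424, ⌊√D⌋ = 20
descent: ρ → (9,8,-10)  [lands on river]
river: ρ → (-10,12,7)
river: ρ → (7,16,-6)
river: ρ → (-6,20,1)
river: ρ → (1,20,-6)
river: ρ → (-6,16,7)
river: ρ → (7,12,-10)
river: ρ → (-10,8,9)
river: ρ → (9,10,-9)
river: ρ → (-9,8,10)
river: ρ → (10,12,-7)
river: ρ → (-7,16,6)
river: ρ → (6,20,-1)
river: ρ → (-1,20,6)
river: ρ → (6,16,-7)
river: ρ → (-7,12,10)
river: ρ → (10,8,-9)
river: ρ → (-9,10,9)
ρ-cycle length = 18 (tail of 1 descent step not counted)

18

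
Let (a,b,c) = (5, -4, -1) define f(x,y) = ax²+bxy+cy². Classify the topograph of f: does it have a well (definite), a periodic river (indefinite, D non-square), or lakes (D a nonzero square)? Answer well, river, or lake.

D = b²−4ac = (-4)² − 4·5·(-1) = 36
D = 6² is a perfect square ⇒ form factors over ℤ ⇒ lakes

lake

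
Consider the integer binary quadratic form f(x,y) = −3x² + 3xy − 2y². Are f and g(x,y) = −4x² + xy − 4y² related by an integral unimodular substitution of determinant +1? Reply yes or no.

D₁ = -15, D₂ = -63
discriminants differ ⇒ not SL₂(ℤ)-equivalent

no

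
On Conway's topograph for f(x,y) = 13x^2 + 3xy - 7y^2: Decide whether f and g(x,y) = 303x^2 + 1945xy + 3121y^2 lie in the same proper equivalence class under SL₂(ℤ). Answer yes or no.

D₁ = 373, D₂ = 373
river cycle of f (length 14): (-7, 11, 9), (9, 7, -9), (-9, 11, 7), (7, 17, -3), (-3, 19, 1), (1, 19, -3), (-3, 17, 7), (7, 11, -9), (-9, 7, 9), (9, 11, -7), … (4 more)
river cycle of g (length 14): (-7, 11, 9), (9, 7, -9), (-9, 11, 7), (7, 17, -3), (-3, 19, 1), (1, 19, -3), (-3, 17, 7), (7, 11, -9), (-9, 7, 9), (9, 11, -7), … (4 more)
cycles coincide ⇒ equivalent

yes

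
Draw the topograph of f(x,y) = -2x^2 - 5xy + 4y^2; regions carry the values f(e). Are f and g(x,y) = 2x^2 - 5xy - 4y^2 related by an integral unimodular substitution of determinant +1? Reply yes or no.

D₁ = 57, D₂ = 57
river cycle of f (length 6): (4, 5, -2), (-2, 7, 1), (1, 7, -2), (-2, 5, 4), (4, 3, -3), (-3, 3, 4)
river cycle of g (length 6): (-4, 5, 2), (2, 7, -1), (-1, 7, 2), (2, 5, -4), (-4, 3, 3), (3, 3, -4)
cycles differ ⇒ inequivalent

no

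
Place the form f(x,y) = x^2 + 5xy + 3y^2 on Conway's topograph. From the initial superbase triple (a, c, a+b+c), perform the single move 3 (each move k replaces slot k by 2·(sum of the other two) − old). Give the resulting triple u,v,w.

start (1,3,9) = (f(1,0),f(0,1),f(1,1))
replace slot 3: 2·(1+3) − 9 = -1 → (1,3,-1)

1,3,-1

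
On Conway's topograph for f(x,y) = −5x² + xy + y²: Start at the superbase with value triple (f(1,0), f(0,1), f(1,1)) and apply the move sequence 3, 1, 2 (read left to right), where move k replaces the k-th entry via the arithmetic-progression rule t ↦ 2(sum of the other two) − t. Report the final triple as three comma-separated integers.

start (-5,1,-3) = (f(1,0),f(0,1),f(1,1))
replace slot 3: 2·((-5)+1) − (-3) = -5 → (-5,1,-5)
replace slot 1: 2·(1+(-5)) − (-5) = -3 → (-3,1,-5)
replace slot 2: 2·((-3)+(-5)) − 1 = -17 → (-3,-17,-5)

-3,-17,-5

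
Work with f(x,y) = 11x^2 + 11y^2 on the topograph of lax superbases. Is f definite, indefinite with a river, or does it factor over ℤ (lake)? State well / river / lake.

D = b²−4ac = 0² − 4·11·11 = -484
D < 0 ⇒ definite ⇒ every region one sign ⇒ single well

well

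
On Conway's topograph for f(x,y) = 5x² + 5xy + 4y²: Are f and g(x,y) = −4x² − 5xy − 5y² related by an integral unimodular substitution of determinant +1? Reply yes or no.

D₁ = -55, D₂ = -55
f: flip: (5,5,4)→(4,-5,5)
f: translate: b→3 (≡-5 mod 8), so (4,-5,5)→(4,3,4)
f: reduced (well bottom): (4,3,4) with a≤c, −a<b≤a
g is negative-definite; reduce −g:
−g: translate: b→-3 (≡5 mod 8), so (4,5,5)→(4,-3,4)
−g: flip: (4,-3,4)→(4,3,4)
−g: reduced (well bottom): (4,3,4) with a≤c, −a<b≤a
flip sign back: reduced form of g is (-4,-3,-4)
reduced forms (4, 3, 4) vs (-4, -3, -4) ⇒ inequivalent

no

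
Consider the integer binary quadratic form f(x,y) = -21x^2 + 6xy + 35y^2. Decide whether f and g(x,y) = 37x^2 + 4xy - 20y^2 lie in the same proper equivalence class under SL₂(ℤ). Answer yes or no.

D₁ = 2976, D₂ = 2976
river cycle of f (length 10): (-21, 48, 8), (8, 48, -21), (-21, 36, 20), (20, 44, -13), (-13, 34, 35), (35, 36, -12), (-12, 36, 35), (35, 34, -13), (-13, 44, 20), (20, 36, -21)
river cycle of g (length 10): (-20, 36, 21), (21, 48, -8), (-8, 48, 21), (21, 36, -20), (-20, 44, 13), (13, 34, -35), (-35, 36, 12), (12, 36, -35), (-35, 34, 13), (13, 44, -20)
cycles differ ⇒ inequivalent

no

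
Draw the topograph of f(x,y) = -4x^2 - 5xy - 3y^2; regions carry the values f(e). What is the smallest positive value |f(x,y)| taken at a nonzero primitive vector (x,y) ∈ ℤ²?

translate: b→-3 (≡5 mod 8), so (4,5,3)→(4,-3,2)
flip: (4,-3,2)→(2,3,4)
translate: b→-1 (≡3 mod 4), so (2,3,4)→(2,-1,3)
reduced (well bottom): (2,-1,3) with a≤c, −a<b≤a
well minimum |f| = |-2| = 2 (negative-definite)

2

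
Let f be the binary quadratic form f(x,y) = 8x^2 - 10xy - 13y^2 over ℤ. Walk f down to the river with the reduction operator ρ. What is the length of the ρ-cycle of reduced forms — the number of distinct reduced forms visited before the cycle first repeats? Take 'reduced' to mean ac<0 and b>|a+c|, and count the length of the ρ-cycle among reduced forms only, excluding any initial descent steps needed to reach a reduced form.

D = 516, ⌊√D⌋ = 22
descent: ρ → (-13,10,8)  [lands on river]
river: ρ → (8,22,-1)
river: ρ → (-1,22,8)
river: ρ → (8,10,-13)
river: ρ → (-13,16,5)
river: ρ → (5,14,-16)
river: ρ → (-16,18,3)
river: ρ → (3,18,-16)
river: ρ → (-16,14,5)
river: ρ → (5,16,-13)
ρ-cycle length = 10 (tail of 1 descent step not counted)

10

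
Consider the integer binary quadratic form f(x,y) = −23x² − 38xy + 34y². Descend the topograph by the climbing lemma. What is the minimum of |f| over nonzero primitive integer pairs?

descent: ρ → (34,38,-23)  [lands on river]
river: ρ → (-23,54,18)
river: ρ → (18,54,-23)
river: ρ → (-23,38,34)
river: ρ → (34,30,-27)
river: ρ → (-27,24,37)
river: ρ → (37,50,-14)
river: ρ → (-14,62,13)
river: ρ → (13,42,-54)
river: ρ → (-54,66,1)
river: ρ → (1,66,-54)
river: ρ → (-54,42,13)
river: ρ → (13,62,-14)
river: ρ → (-14,50,37)
river: ρ → (37,24,-27)
river: ρ → (-27,30,34)
closes: descent 1, river 16
min |a| on river = 1

1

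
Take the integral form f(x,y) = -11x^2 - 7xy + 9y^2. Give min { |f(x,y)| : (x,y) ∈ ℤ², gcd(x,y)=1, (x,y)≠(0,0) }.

descent: ρ → (9,7,-11)  [lands on river]
river: ρ → (-11,15,5)
river: ρ → (5,15,-11)
river: ρ → (-11,7,9)
river: ρ → (9,11,-9)
river: ρ → (-9,7,11)
river: ρ → (11,15,-5)
river: ρ → (-5,15,11)
river: ρ → (11,7,-9)
river: ρ → (-9,11,9)
closes: descent 1, river 10
min |a| on river = 5

5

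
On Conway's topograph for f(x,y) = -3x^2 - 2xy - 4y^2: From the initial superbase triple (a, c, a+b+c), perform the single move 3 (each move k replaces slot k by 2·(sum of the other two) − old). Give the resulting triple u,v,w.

start (-3,-4,-9) = (f(1,0),f(0,1),f(1,1))
replace slot 3: 2·((-3)+(-4)) − (-9) = -5 → (-3,-4,-5)

-3,-4,-5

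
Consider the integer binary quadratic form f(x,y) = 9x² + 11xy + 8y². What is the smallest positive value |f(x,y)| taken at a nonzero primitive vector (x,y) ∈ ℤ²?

translate: b→-7 (≡11 mod 18), so (9,11,8)→(9,-7,6)
flip: (9,-7,6)→(6,7,9)
translate: b→-5 (≡7 mod 12), so (6,7,9)→(6,-5,8)
reduced (well bottom): (6,-5,8) with a≤c, −a<b≤a
well minimum = a = 6

6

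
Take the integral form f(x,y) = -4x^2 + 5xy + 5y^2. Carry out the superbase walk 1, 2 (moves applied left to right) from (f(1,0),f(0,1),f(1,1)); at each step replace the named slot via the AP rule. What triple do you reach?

start (-4,5,6) = (f(1,0),f(0,1),f(1,1))
replace slot 1: 2·(5+6) − (-4) = 26 → (26,5,6)
replace slot 2: 2·(26+6) − 5 = 59 → (26,59,6)

26,59,6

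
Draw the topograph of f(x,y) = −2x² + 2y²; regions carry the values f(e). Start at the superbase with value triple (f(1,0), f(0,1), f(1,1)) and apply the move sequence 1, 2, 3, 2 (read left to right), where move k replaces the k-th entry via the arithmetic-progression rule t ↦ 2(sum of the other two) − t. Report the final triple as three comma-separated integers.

start (-2,2,0) = (f(1,0),f(0,1),f(1,1))
replace slot 1: 2·(2+0) − (-2) = 6 → (6,2,0)
replace slot 2: 2·(6+0) − 2 = 10 → (6,10,0)
replace slot 3: 2·(6+10) − 0 = 32 → (6,10,32)
replace slot 2: 2·(6+32) − 10 = 66 → (6,66,32)

6,66,32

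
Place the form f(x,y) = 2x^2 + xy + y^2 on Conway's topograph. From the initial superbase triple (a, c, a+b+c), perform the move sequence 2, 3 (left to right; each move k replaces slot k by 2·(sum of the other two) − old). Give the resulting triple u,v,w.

start (2,1,4) = (f(1,0),f(0,1),f(1,1))
replace slot 2: 2·(2+4) − 1 = 11 → (2,11,4)
replace slot 3: 2·(2+11) − 4 = 22 → (2,11,22)

2,11,22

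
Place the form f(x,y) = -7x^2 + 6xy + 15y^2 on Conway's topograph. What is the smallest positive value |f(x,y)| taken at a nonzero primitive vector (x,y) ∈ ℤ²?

descent: ρ → (15,-6,-7)
descent: ρ → (-7,20,2)  [lands on river]
river: ρ → (2,20,-7)
river: ρ → (-7,8,14)
river: ρ → (14,20,-1)
river: ρ → (-1,20,14)
river: ρ → (14,8,-7)
closes: descent 2, river 6
min |a| on river = 1

1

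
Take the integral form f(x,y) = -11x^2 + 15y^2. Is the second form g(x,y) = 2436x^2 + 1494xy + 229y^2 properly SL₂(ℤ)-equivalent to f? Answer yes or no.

D₁ = 660, D₂ = 660
river cycle of f (length 6): (-11, 22, 4), (4, 18, -21), (-21, 24, 1), (1, 24, -21), (-21, 18, 4), (4, 22, -11)
river cycle of g (length 6): (-11, 22, 4), (4, 18, -21), (-21, 24, 1), (1, 24, -21), (-21, 18, 4), (4, 22, -11)
cycles coincide ⇒ equivalent

yes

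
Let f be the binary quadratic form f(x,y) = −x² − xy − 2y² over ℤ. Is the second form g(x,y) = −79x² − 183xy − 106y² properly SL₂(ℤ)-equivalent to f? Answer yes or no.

D₁ = -7, D₂ = -7
f is negative-definite; reduce −f:
−f: reduced (well bottom): (1,1,2) with a≤c, −a<b≤a
flip sign back: reduced form of f is (-1,-1,-2)
g is negative-definite; reduce −g:
−g: translate: b→25 (≡183 mod 158), so (79,183,106)→(79,25,2)
−g: flip: (79,25,2)→(2,-25,79)
−g: translate: b→-1 (≡-25 mod 4), so (2,-25,79)→(2,-1,1)
−g: flip: (2,-1,1)→(1,1,2)
−g: reduced (well bottom): (1,1,2) with a≤c, −a<b≤a
flip sign back: reduced form of g is (-1,-1,-2)
reduced forms (-1, -1, -2) vs (-1, -1, -2) ⇒ equivalent

yes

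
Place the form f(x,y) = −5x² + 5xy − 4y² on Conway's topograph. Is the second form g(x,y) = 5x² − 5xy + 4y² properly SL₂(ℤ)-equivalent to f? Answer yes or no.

D₁ = -55, D₂ = -55
f is negative-definite; reduce −f:
−f: translate: b→5 (≡-5 mod 10), so (5,-5,4)→(5,5,4)
−f: flip: (5,5,4)→(4,-5,5)
−f: translate: b→3 (≡-5 mod 8), so (4,-5,5)→(4,3,4)
−f: reduced (well bottom): (4,3,4) with a≤c, −a<b≤a
flip sign back: reduced form of f is (-4,-3,-4)
g: translate: b→5 (≡-5 mod 10), so (5,-5,4)→(5,5,4)
g: flip: (5,5,4)→(4,-5,5)
g: translate: b→3 (≡-5 mod 8), so (4,-5,5)→(4,3,4)
g: reduced (well bottom): (4,3,4) with a≤c, −a<b≤a
reduced forms (-4, -3, -4) vs (4, 3, 4) ⇒ inequivalent

no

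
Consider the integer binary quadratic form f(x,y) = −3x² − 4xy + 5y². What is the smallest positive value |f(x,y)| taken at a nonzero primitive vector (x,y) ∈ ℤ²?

descent: ρ → (5,4,-3)  [lands on river]
river: ρ → (-3,8,1)
river: ρ → (1,8,-3)
river: ρ → (-3,4,5)
river: ρ → (5,6,-2)
river: ρ → (-2,6,5)
closes: descent 1, river 6
min |a| on river = 1

1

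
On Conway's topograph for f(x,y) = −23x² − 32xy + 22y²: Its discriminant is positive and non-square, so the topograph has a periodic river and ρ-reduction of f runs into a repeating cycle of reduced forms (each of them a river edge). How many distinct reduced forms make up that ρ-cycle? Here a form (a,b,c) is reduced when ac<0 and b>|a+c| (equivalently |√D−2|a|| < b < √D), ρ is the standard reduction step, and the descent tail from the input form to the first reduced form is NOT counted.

D = 3048, ⌊√D⌋ = 55
descent: ρ → (22,32,-23)  [lands on river]
river: ρ → (-23,14,31)
river: ρ → (31,48,-6)
river: ρ → (-6,48,31)
river: ρ → (31,14,-23)
river: ρ → (-23,32,22)
river: ρ → (22,12,-33)
river: ρ → (-33,54,1)
river: ρ → (1,54,-33)
river: ρ → (-33,12,22)
ρ-cycle length = 10 (tail of 1 descent step not counted)

10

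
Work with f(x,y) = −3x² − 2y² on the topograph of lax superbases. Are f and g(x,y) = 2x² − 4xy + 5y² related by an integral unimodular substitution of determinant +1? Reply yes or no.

D₁ = -24, D₂ = -24
f is negative-definite; reduce −f:
−f: flip: (3,0,2)→(2,0,3)
−f: reduced (well bottom): (2,0,3) with a≤c, −a<b≤a
flip sign back: reduced form of f is (-2,0,-3)
g: translate: b→0 (≡-4 mod 4), so (2,-4,5)→(2,0,3)
g: reduced (well bottom): (2,0,3) with a≤c, −a<b≤a
reduced forms (-2, 0, -3) vs (2, 0, 3) ⇒ inequivalent

no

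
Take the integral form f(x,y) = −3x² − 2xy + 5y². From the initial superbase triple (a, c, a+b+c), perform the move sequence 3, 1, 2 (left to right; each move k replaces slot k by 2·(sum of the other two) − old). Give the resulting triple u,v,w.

start (-3,5,0) = (f(1,0),f(0,1),f(1,1))
replace slot 3: 2·((-3)+5) − 0 = 4 → (-3,5,4)
replace slot 1: 2·(5+4) − (-3) = 21 → (21,5,4)
replace slot 2: 2·(21+4) − 5 = 45 → (21,45,4)

21,45,4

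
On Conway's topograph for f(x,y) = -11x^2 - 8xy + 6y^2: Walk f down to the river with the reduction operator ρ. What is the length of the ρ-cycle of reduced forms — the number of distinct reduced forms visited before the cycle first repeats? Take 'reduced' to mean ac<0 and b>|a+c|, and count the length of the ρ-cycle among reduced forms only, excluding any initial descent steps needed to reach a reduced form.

D = 328, ⌊√D⌋ = 18
descent: ρ → (6,8,-11)  [lands on river]
river: ρ → (-11,14,3)
river: ρ → (3,16,-6)
river: ρ → (-6,8,11)
river: ρ → (11,14,-3)
river: ρ → (-3,16,6)
ρ-cycle length = 6 (tail of 1 descent step not counted)

6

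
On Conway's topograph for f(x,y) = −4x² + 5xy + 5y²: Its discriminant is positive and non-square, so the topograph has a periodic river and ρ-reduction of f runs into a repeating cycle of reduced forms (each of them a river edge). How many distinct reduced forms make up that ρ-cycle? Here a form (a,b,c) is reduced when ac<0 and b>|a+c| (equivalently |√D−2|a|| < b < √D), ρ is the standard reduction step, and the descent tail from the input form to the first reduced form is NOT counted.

D = 105, ⌊√D⌋ = 10
river: ρ → (5,5,-4)
river: ρ → (-4,3,6)
river: ρ → (6,9,-1)
river: ρ → (-1,9,6)
river: ρ → (6,3,-4)
river: ρ → (-4,5,5)
ρ-cycle length = 6 (tail of 0 descent steps not counted)

6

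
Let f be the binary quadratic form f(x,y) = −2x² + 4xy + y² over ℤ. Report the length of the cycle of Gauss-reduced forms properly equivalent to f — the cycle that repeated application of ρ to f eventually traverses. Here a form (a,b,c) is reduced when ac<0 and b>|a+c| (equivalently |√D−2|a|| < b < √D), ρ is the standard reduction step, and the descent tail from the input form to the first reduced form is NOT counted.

D = 24, ⌊√D⌋ = 4
river: ρ → (1,4,-2)
river: ρ → (-2,4,1)
ρ-cycle length = 2 (tail of 0 descent steps not counted)

2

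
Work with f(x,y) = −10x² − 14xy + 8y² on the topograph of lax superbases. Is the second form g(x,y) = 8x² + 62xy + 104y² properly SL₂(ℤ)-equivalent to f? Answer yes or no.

D₁ = 516, D₂ = 516
river cycle of f (length 10): (8, 14, -10), (-10, 6, 12), (12, 18, -4), (-4, 22, 2), (2, 22, -4), (-4, 18, 12), (12, 6, -10), (-10, 14, 8), (8, 18, -6), (-6, 18, 8)
river cycle of g (length 10): (8, 14, -10), (-10, 6, 12), (12, 18, -4), (-4, 22, 2), (2, 22, -4), (-4, 18, 12), (12, 6, -10), (-10, 14, 8), (8, 18, -6), (-6, 18, 8)
cycles coincide ⇒ equivalent

yes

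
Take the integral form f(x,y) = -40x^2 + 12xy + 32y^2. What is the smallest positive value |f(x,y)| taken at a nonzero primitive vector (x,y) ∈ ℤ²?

river: ρ → (32,52,-20)
river: ρ → (-20,68,8)
river: ρ → (8,60,-52)
river: ρ → (-52,44,16)
river: ρ → (16,52,-40)
river: ρ → (-40,28,28)
river: ρ → (28,28,-40)
river: ρ → (-40,52,16)
river: ρ → (16,44,-52)
river: ρ → (-52,60,8)
river: ρ → (8,68,-20)
river: ρ → (-20,52,32)
river: ρ → (32,12,-40)
river: ρ → (-40,68,4)
river: ρ → (4,68,-40)
river: ρ → (-40,12,32)
closes: descent 0, river 16
min |a| on river = 4

4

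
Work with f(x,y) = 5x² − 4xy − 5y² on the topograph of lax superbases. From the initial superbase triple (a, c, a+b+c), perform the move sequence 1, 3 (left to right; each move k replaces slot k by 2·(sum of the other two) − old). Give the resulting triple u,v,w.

start (5,-5,-4) = (f(1,0),f(0,1),f(1,1))
replace slot 1: 2·((-5)+(-4)) − 5 = -23 → (-23,-5,-4)
replace slot 3: 2·((-23)+(-5)) − (-4) = -52 → (-23,-5,-52)

-23,-5,-52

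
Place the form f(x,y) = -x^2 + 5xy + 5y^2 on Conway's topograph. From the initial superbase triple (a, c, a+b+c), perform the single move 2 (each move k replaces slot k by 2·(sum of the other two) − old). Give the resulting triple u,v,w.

start (-1,5,9) = (f(1,0),f(0,1),f(1,1))
replace slot 2: 2·((-1)+9) − 5 = 11 → (-1,11,9)

-1,11,9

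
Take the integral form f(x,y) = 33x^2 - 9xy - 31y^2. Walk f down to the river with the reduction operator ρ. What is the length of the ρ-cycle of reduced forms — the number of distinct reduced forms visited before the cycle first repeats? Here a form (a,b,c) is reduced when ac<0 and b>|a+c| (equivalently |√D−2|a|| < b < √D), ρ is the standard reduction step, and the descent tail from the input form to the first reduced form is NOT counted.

D = 4173, ⌊√D⌋ = 64
descent: ρ → (-31,9,33)  [lands on river]
river: ρ → (33,57,-7)
river: ρ → (-7,55,41)
river: ρ → (41,27,-21)
river: ρ → (-21,57,11)
river: ρ → (11,53,-31)
ρ-cycle length = 6 (tail of 1 descent step not counted)

6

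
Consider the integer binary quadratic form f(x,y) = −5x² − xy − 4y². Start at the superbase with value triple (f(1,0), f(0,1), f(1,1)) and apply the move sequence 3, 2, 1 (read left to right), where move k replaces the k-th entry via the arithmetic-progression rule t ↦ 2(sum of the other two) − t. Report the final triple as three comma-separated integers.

start (-5,-4,-10) = (f(1,0),f(0,1),f(1,1))
replace slot 3: 2·((-5)+(-4)) − (-10) = -8 → (-5,-4,-8)
replace slot 2: 2·((-5)+(-8)) − (-4) = -22 → (-5,-22,-8)
replace slot 1: 2·((-22)+(-8)) − (-5) = -55 → (-55,-22,-8)

-55,-22,-8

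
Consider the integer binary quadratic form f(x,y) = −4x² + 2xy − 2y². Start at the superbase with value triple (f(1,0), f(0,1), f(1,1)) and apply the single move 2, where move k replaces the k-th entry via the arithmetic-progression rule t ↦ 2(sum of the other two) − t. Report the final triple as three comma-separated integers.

start (-4,-2,-4) = (f(1,0),f(0,1),f(1,1))
replace slot 2: 2·((-4)+(-4)) − (-2) = -14 → (-4,-14,-4)

-4,-14,-4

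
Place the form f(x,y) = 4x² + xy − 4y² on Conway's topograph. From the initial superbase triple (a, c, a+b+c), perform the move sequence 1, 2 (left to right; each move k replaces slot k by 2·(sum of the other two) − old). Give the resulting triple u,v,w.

start (4,-4,1) = (f(1,0),f(0,1),f(1,1))
replace slot 1: 2·((-4)+1) − 4 = -10 → (-10,-4,1)
replace slot 2: 2·((-10)+1) − (-4) = -14 → (-10,-14,1)

-10,-14,1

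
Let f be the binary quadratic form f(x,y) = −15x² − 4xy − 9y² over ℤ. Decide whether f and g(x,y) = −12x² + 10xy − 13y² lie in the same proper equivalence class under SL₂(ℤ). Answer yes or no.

D₁ = -524, D₂ = -524
f is negative-definite; reduce −f:
−f: flip: (15,4,9)→(9,-4,15)
−f: reduced (well bottom): (9,-4,15) with a≤c, −a<b≤a
flip sign back: reduced form of f is (-9,4,-15)
g is negative-definite; reduce −g:
−g: reduced (well bottom): (12,-10,13) with a≤c, −a<b≤a
flip sign back: reduced form of g is (-12,10,-13)
reduced forms (-9, 4, -15) vs (-12, 10, -13) ⇒ inequivalent

no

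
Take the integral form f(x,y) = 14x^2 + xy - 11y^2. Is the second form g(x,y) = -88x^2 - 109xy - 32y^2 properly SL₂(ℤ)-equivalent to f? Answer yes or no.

D₁ = 617, D₂ = 617
river cycle of f (length 34): (-11, 21, 4), (4, 19, -16), (-16, 13, 7), (7, 15, -14), (-14, 13, 8), (8, 19, -8), (-8, 13, 14), (14, 15, -7), (-7, 13, 16), (16, 19, -4), … (24 more)
river cycle of g (length 34): (2, 23, -11), (-11, 21, 4), (4, 19, -16), (-16, 13, 7), (7, 15, -14), (-14, 13, 8), (8, 19, -8), (-8, 13, 14), (14, 15, -7), (-7, 13, 16), … (24 more)
cycles coincide ⇒ equivalent

yes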